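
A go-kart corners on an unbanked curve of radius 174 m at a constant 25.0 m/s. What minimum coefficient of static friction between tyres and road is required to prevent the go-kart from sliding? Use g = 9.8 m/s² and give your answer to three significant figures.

0.367

Friction provides the centripetal force: μ_s m g = m v²/r, so μ_s = v²/(g r) = (25.00)²/(9.8 × 174) = 625.0/1705 = 0.3665.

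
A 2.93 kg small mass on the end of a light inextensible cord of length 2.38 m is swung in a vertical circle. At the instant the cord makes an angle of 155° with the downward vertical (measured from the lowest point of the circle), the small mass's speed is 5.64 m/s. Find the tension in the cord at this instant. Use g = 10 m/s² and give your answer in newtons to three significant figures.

Take the radial direction toward the centre of the circle as positive. The component of the weight along the string toward the centre is −mg cos φ (φ measured from the bottom), so Newton's second law along the string gives T − mg cos φ = m v²/r.
cos 155° = -0.9063, so T = m(v²/r + g cos φ) = 2.93 × ((5.64)²/2.38 + 10.0 × -0.9063) = 2.93 × (13.37 + (-9.063)) = 2.93 × 4.302 = 12.61 N.

12.6 N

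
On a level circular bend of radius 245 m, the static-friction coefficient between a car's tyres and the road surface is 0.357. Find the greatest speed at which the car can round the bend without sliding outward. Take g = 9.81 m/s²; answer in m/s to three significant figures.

The only inward force on a level bend is static friction, so at the limit f_s = μ_s N = μ_s m g = m v²/r.
Mass cancels: v_max = √(μ_s g r) = √(0.357 × 9.81 × 245) = √858.0 = 29.29 m/s.

29.3 m/s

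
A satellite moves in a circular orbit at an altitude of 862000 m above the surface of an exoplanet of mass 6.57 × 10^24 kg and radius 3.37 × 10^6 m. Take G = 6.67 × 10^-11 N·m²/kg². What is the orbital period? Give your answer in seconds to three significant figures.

2610 s

r = R + h = 3.37 × 10^6 + 862000 = 4.232 × 10^6 m. Gravity provides the centripetal force: G M m / r² = m v² / r ⇒ v = √(GM/r) = 10180 m/s.
T = 2πr/v = 2π × 4.232 × 10^6 / 10180 = 2613 s.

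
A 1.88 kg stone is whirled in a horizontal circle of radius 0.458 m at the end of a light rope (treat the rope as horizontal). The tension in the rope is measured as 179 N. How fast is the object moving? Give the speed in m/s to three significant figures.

6.60 m/s

T = m v²/r ⇒ v = √(T r / m) = √(179 × 0.458 / 1.88) = √43.61 = 6.604 m/s.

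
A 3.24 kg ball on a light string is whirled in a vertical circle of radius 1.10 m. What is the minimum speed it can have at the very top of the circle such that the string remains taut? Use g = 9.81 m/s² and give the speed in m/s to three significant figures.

At the top, both weight mg and T point toward the centre: T + mg = mv²/r.
At minimum speed T → 0, so mg = mv_min²/r ⇒ v_min = √(g r) = √(9.81 × 1.10) = 3.285 m/s.

3.28 m/s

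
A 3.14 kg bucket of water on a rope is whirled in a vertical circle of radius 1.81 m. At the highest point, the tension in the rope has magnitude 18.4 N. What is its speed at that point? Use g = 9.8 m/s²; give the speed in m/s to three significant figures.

5.32 m/s

At the top, T + mg = mv²/r, so v = √(r(T/m + g)) = √(1.81 × (18.4/3.14 + 9.8)) = √(1.81 × 15.66) = √28.34 = 5.324 m/s.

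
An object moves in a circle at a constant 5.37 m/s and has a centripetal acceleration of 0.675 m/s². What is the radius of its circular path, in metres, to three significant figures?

42.7 m

a_c = v²/r ⇒ r = v²/a_c = (5.37)²/0.675 = 28.84/0.675 = 42.72 m.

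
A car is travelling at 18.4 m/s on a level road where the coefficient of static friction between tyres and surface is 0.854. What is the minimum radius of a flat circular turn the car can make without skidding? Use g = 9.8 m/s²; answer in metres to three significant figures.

At the limit, μ_s m g = m v²/r, so r_min = v²/(μ_s g) = (18.4)²/(0.854 × 9.8) = 338.6/8.369 = 40.45 m.

40.5 m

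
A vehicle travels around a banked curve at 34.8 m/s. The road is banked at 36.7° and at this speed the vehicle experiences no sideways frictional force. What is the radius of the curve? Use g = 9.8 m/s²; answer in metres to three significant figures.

Frictionless banking: tanθ = v²/(rg), so r = v²/(g tanθ).
r = (34.8)²/(9.8 × tan 36.7°) = 1211/(9.8 × 0.7454) = 1211/7.305 = 165.8 m.

166 m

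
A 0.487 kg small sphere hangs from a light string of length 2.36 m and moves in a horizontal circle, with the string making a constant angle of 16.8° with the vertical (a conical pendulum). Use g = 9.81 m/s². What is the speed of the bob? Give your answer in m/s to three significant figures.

1.42 m/s

The radius of the circle is r = L sinθ = 2.36 × sin 16.8° = 0.6821 m.
Horizontally T sinθ = mv²/r and vertically T cosθ = mg, so tanθ = v²/(rg).
v = √(r g tanθ) = √(0.6821 × 9.81 × 0.3019) = √2.020 = 1.421 m/s.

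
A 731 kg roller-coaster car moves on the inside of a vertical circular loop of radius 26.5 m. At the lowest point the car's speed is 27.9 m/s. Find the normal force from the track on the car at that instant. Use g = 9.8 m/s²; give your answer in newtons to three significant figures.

28600 N

At the lowest point, N points up (toward the centre) and the weight mg points down (away from the centre), so the net inward force is N − mg = mv²/r.
N = m(v²/r + g) = 731 × ((27.9)²/26.5 + 9.8) = 731 × (29.37 + 9.8) = 731 × 39.17 = 28640 N.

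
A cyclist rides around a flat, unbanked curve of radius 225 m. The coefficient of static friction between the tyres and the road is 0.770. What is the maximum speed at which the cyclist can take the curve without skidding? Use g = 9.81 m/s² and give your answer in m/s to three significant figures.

41.2 m/s

Friction provides the centripetal force on a flat curve. At maximum speed it is at its limiting value: μ_s m g = m v²/r.
Mass cancels: v_max = √(μ_s g r) = √(0.770 × 9.81 × 225) = √1700 = 41.23 m/s.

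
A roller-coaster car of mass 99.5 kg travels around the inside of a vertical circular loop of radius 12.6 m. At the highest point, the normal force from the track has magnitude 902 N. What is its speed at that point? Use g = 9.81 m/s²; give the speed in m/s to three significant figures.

At the top, N + mg = mv²/r, so v = √(r(N/m + g)) = √(12.6 × (902/99.5 + 9.81)) = √(12.6 × 18.88) = √237.8 = 15.42 m/s.

15.4 m/s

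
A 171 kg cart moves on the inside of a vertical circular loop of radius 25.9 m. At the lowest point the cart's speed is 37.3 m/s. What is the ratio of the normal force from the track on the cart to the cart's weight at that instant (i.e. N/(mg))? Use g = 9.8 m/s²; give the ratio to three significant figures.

At the bottom, N − mg = mv²/r, so N = m(v²/r + g) and N/(mg) = v²/(rg) + 1 = (37.3)²/(25.9 × 9.8) + 1 = 5.481 + 1 = 6.481.

6.48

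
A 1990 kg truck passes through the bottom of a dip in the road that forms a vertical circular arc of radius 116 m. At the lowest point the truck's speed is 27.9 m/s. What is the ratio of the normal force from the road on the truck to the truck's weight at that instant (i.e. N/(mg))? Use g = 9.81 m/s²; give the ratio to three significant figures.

At the bottom, N − mg = mv²/r, so N = m(v²/r + g) and N/(mg) = v²/(rg) + 1 = (27.9)²/(116 × 9.81) + 1 = 0.6840 + 1 = 1.684.

1.68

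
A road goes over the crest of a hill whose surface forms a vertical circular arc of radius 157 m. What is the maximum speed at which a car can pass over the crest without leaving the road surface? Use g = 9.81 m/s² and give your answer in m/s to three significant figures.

39.2 m/s

At the crest the centre of the circle is below the car, so the net downward (centripetal) force is mg − N = mv²/r.
The car leaves the road when N → 0, giving v_max = √(g r) = √(9.81 × 157) = 39.24 m/s.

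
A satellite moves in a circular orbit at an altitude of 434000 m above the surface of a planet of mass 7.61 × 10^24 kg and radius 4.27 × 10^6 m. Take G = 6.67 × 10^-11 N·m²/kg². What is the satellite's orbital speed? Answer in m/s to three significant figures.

10400 m/s

Orbital radius r = R + h = 4.27 × 10^6 + 434000 = 4.704 × 10^6 m.
Gravity supplies the centripetal force: G M m / r² = m v² / r, so v = √(GM/r).
v = √(6.67 × 10^-11 × 7.61 × 10^24 / 4.704 × 10^6) = √(1.079 × 10^8) = 10390 m/s.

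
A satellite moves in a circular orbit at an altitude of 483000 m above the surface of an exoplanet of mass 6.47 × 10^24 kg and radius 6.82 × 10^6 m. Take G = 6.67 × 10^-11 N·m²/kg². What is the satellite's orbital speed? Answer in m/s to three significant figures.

Orbital radius r = R + h = 6.82 × 10^6 + 483000 = 7.303 × 10^6 m.
Gravity supplies the centripetal force: G M m / r² = m v² / r, so v = √(GM/r).
v = √(6.67 × 10^-11 × 6.47 × 10^24 / 7.303 × 10^6) = √(5.909 × 10^7) = 7687 m/s.

7690 m/s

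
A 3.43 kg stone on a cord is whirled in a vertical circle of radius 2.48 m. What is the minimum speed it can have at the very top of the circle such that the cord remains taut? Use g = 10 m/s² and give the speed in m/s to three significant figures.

4.98 m/s

At the top, both weight mg and T point toward the centre: T + mg = mv²/r.
At minimum speed T → 0, so mg = mv_min²/r ⇒ v_min = √(g r) = √(10.0 × 2.48) = 4.980 m/s.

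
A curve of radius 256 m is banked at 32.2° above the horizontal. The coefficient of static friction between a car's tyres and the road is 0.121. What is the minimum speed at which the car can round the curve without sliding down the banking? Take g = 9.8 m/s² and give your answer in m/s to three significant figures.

At the minimum speed, friction acts up the slope at its limiting value f = μN. Radially (horizontal, toward centre): N sinθ − μN cosθ = mv²/r. Vertically: N cosθ + μN sinθ = mg.
Dividing: v² = r g (sinθ − μcosθ)/(cosθ + μsinθ).
sinθ − μcosθ = 0.5329 − 0.121×0.8462 = 0.4305; cosθ + μsinθ = 0.8462 + 0.121×0.5329 = 0.9107.
v² = 256 × 9.8 × 0.4305/0.9107 = 1186 m²/s², so v = 34.44 m/s.

34.4 m/s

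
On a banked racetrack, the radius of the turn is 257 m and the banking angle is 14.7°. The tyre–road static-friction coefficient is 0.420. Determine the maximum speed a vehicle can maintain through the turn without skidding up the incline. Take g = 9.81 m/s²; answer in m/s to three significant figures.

At the maximum speed, friction acts down the slope at its limiting value f = μN. Radially (horizontal, toward centre): N sinθ + μN cosθ = mv²/r. Vertically: N cosθ − μN sinθ = mg.
Dividing: v² = r g (sinθ + μcosθ)/(cosθ − μsinθ).
sinθ + μcosθ = 0.2538 + 0.420×0.9673 = 0.6600; cosθ − μsinθ = 0.9673 − 0.420×0.2538 = 0.8607.
v² = 257 × 9.81 × 0.6600/0.8607 = 1933 m²/s², so v = 43.97 m/s.

44.0 m/s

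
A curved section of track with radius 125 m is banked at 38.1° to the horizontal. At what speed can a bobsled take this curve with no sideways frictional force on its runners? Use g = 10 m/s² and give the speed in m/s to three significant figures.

On a frictionless banked curve, N sinθ = mv²/r and N cosθ = mg, so tanθ = v²/(rg).
v = √(r g tanθ) = √(125 × 10.0 × tan 38.1°) = √(125 × 10.0 × 0.7841) = √980.1 = 31.31 m/s.

31.3 m/s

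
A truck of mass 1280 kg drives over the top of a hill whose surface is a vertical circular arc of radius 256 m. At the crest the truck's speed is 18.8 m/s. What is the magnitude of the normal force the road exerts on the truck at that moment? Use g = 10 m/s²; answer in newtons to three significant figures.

11000 N

At the crest the centripetal acceleration points downward (toward the centre of the arc), so mg − N = mv²/r.
N = m(g − v²/r) = 1280 × (10.0 − (18.8)²/256) = 1280 × (10.0 − 1.381) = 1280 × 8.619 = 11030 N.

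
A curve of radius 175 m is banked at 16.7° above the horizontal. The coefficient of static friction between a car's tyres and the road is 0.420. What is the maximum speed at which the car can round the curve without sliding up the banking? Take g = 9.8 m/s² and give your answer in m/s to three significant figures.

37.6 m/s

At the maximum speed, friction acts down the slope at its limiting value f = μN. Radially (horizontal, toward centre): N sinθ + μN cosθ = mv²/r. Vertically: N cosθ − μN sinθ = mg.
Dividing: v² = r g (sinθ + μcosθ)/(cosθ − μsinθ).
sinθ + μcosθ = 0.2874 + 0.420×0.9578 = 0.6896; cosθ − μsinθ = 0.9578 − 0.420×0.2874 = 0.8371.
v² = 175 × 9.8 × 0.6896/0.8371 = 1413 m²/s², so v = 37.59 m/s.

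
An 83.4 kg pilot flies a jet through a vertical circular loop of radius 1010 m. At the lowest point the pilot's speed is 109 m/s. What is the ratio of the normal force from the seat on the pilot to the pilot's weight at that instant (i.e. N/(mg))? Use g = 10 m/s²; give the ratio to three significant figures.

At the bottom, N − mg = mv²/r, so N = m(v²/r + g) and N/(mg) = v²/(rg) + 1 = (109)²/(1010 × 10.0) + 1 = 1.176 + 1 = 2.176.

2.18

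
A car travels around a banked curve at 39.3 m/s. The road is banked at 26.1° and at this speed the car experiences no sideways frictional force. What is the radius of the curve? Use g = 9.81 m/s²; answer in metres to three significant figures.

321 m

Frictionless banking: tanθ = v²/(rg), so r = v²/(g tanθ).
r = (39.3)²/(9.81 × tan 26.1°) = 1544/(9.81 × 0.4899) = 1544/4.806 = 321.4 m.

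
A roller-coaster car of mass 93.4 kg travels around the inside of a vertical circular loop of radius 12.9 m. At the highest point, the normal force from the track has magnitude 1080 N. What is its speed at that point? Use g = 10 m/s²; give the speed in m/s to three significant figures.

16.7 m/s

At the top, N + mg = mv²/r, so v = √(r(N/m + g)) = √(12.9 × (1080/93.4 + 10.0)) = √(12.9 × 21.56) = √278.2 = 16.68 m/s.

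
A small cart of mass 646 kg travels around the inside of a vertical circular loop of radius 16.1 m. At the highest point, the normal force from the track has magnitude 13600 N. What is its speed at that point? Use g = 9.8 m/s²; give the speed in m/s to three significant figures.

At the top, N + mg = mv²/r, so v = √(r(N/m + g)) = √(16.1 × (13600/646 + 9.8)) = √(16.1 × 30.85) = √496.7 = 22.29 m/s.

22.3 m/s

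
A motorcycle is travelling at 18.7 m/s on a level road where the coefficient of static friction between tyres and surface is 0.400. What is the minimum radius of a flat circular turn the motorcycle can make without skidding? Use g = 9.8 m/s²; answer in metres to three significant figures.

89.2 m

At the limit, μ_s m g = m v²/r, so r_min = v²/(μ_s g) = (18.7)²/(0.400 × 9.8) = 349.7/3.920 = 89.21 m.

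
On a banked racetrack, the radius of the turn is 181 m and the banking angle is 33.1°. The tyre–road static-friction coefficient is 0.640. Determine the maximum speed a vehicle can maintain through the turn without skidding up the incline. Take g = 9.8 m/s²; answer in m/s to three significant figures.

At the maximum speed, friction acts down the slope at its limiting value f = μN. Radially (horizontal, toward centre): N sinθ + μN cosθ = mv²/r. Vertically: N cosθ − μN sinθ = mg.
Dividing: v² = r g (sinθ + μcosθ)/(cosθ − μsinθ).
sinθ + μcosθ = 0.5461 + 0.640×0.8377 = 1.082; cosθ − μsinθ = 0.8377 − 0.640×0.5461 = 0.4882.
v² = 181 × 9.8 × 1.082/0.4882 = 3932 m²/s², so v = 62.71 m/s.

62.7 m/s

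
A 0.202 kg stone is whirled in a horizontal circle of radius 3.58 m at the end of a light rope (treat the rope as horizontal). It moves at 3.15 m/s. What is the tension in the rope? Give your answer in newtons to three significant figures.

0.560 N

The tension is the only horizontal force, so it supplies the full centripetal force: T = m v²/r = 0.202 × (3.150)²/3.58 = 0.202 × 9.922/3.58 = 0.5599 N.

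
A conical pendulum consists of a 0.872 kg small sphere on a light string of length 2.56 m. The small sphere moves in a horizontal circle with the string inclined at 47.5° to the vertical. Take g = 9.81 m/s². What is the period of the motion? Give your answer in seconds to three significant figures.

2.64 s

r = L sinθ = 1.887 m. From T sinθ = mω²r and T cosθ = mg: tanθ = ω²r/g, so ω² = g tanθ / r = g/(L cosθ).
ω = √(g/(L cosθ)) = √(9.81/(2.56 × 0.6756)) = √5.672 = 2.382 rad/s.
Period = 2π/ω = 2.638 s.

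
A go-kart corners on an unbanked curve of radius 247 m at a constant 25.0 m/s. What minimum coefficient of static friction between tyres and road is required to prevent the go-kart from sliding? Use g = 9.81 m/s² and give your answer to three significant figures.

Friction provides the centripetal force: μ_s m g = m v²/r, so μ_s = v²/(g r) = (25.00)²/(9.81 × 247) = 625.0/2423 = 0.2579.

0.258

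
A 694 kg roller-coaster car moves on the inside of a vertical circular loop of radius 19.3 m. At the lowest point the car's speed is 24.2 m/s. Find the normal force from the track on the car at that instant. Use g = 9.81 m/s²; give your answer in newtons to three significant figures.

At the lowest point, N points up (toward the centre) and the weight mg points down (away from the centre), so the net inward force is N − mg = mv²/r.
N = m(v²/r + g) = 694 × ((24.2)²/19.3 + 9.81) = 694 × (30.34 + 9.81) = 694 × 40.15 = 27870 N.

27900 N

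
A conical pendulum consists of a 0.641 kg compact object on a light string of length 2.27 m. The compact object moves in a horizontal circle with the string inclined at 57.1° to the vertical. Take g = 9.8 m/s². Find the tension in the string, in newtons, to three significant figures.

Vertically the bob has no acceleration, so T cosθ = mg.
T = mg/cosθ = 0.641 × 9.8 / cos 57.1° = 6.282/0.5432 = 11.56 N.

11.6 N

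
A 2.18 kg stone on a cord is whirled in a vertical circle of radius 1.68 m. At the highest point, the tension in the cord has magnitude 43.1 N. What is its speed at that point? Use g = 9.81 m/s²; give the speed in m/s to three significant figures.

At the top, T + mg = mv²/r, so v = √(r(T/m + g)) = √(1.68 × (43.1/2.18 + 9.81)) = √(1.68 × 29.58) = √49.70 = 7.050 m/s.

7.05 m/s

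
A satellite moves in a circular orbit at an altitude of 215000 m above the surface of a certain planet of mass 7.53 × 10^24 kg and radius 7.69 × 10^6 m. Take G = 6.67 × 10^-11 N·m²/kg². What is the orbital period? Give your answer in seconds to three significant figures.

6230 s

r = R + h = 7.69 × 10^6 + 215000 = 7.905 × 10^6 m. Gravity provides the centripetal force: G M m / r² = m v² / r ⇒ v = √(GM/r) = 7971 m/s.
T = 2πr/v = 2π × 7.905 × 10^6 / 7971 = 6231 s.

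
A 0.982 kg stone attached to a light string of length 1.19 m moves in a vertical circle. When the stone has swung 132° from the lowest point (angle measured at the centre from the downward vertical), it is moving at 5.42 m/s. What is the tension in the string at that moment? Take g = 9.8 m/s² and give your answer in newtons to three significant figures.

17.8 N

Take the radial direction toward the centre of the circle as positive. The component of the weight along the string toward the centre is −mg cos φ (φ measured from the bottom), so Newton's second law along the string gives T − mg cos φ = m v²/r.
cos 132° = -0.6691, so T = m(v²/r + g cos φ) = 0.982 × ((5.42)²/1.19 + 9.8 × -0.6691) = 0.982 × (24.69 + (-6.557)) = 0.982 × 18.13 = 17.80 N.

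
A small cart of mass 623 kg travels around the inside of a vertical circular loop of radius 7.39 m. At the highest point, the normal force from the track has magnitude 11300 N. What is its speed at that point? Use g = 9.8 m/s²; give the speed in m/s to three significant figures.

At the top, N + mg = mv²/r, so v = √(r(N/m + g)) = √(7.39 × (11300/623 + 9.8)) = √(7.39 × 27.94) = √206.5 = 14.37 m/s.

14.4 m/s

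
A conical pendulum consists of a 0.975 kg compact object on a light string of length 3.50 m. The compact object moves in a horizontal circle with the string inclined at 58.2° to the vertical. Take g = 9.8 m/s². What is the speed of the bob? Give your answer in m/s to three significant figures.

The radius of the circle is r = L sinθ = 3.50 × sin 58.2° = 2.975 m.
Horizontally T sinθ = mv²/r and vertically T cosθ = mg, so tanθ = v²/(rg).
v = √(r g tanθ) = √(2.975 × 9.8 × 1.613) = √47.02 = 6.857 m/s.

6.86 m/s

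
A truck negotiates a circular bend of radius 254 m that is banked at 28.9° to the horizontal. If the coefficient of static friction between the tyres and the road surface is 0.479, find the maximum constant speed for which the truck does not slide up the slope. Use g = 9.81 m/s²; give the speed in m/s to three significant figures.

At the maximum speed, friction acts down the slope at its limiting value f = μN. Radially (horizontal, toward centre): N sinθ + μN cosθ = mv²/r. Vertically: N cosθ − μN sinθ = mg.
Dividing: v² = r g (sinθ + μcosθ)/(cosθ − μsinθ).
sinθ + μcosθ = 0.4833 + 0.479×0.8755 = 0.9026; cosθ − μsinθ = 0.8755 − 0.479×0.4833 = 0.6440.
v² = 254 × 9.81 × 0.9026/0.6440 = 3493 m²/s², so v = 59.10 m/s.

59.1 m/s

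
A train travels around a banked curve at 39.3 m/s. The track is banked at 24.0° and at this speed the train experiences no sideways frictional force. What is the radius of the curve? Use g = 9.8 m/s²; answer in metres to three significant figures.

354 m

Frictionless banking: tanθ = v²/(rg), so r = v²/(g tanθ).
r = (39.3)²/(9.8 × tan 24.0°) = 1544/(9.8 × 0.4452) = 1544/4.363 = 354.0 m.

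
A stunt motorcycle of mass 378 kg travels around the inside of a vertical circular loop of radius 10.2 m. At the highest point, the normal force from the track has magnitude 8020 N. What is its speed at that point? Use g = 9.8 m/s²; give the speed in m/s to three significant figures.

17.8 m/s

At the top, N + mg = mv²/r, so v = √(r(N/m + g)) = √(10.2 × (8020/378 + 9.8)) = √(10.2 × 31.02) = √316.4 = 17.79 m/s.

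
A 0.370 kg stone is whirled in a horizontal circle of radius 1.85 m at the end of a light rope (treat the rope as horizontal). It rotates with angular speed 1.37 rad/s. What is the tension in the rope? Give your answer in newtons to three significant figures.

v = ωr = 1.37 × 1.85 = 2.535 m/s.
The tension is the only horizontal force, so it supplies the full centripetal force: T = m v²/r = 0.370 × (2.535)²/1.85 = 0.370 × 6.424/1.85 = 1.285 N.

1.28 N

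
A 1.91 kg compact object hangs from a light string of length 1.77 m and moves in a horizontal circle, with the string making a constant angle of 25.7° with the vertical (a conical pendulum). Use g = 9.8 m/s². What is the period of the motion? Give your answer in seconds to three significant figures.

2.53 s

r = L sinθ = 0.7676 m. From T sinθ = mω²r and T cosθ = mg: tanθ = ω²r/g, so ω² = g tanθ / r = g/(L cosθ).
ω = √(g/(L cosθ)) = √(9.8/(1.77 × 0.9011)) = √6.145 = 2.479 rad/s.
Period = 2π/ω = 2.535 s.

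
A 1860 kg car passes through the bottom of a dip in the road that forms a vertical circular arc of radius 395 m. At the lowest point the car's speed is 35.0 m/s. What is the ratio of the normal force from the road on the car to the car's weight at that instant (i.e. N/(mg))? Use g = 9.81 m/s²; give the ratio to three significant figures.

1.32

At the bottom, N − mg = mv²/r, so N = m(v²/r + g) and N/(mg) = v²/(rg) + 1 = (35.0)²/(395 × 9.81) + 1 = 0.3161 + 1 = 1.316.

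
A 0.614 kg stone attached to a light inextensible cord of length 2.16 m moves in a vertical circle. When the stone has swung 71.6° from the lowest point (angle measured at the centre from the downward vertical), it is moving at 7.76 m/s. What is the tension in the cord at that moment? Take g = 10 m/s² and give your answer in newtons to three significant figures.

Take the radial direction toward the centre of the circle as positive. The component of the weight along the string toward the centre is −mg cos φ (φ measured from the bottom), so Newton's second law along the string gives T − mg cos φ = m v²/r.
cos 71.6° = 0.3156, so T = m(v²/r + g cos φ) = 0.614 × ((7.76)²/2.16 + 10.0 × 0.3156) = 0.614 × (27.88 + (3.156)) = 0.614 × 31.04 = 19.06 N.

19.1 N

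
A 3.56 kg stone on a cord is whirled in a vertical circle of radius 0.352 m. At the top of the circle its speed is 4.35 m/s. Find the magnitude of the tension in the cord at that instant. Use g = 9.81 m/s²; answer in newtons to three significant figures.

156 N

At the top, both T and the weight mg point inward (toward the centre), so T + mg = mv²/r.
T = m(v²/r − g) = 3.56 × ((4.35)²/0.352 − 9.81) = 3.56 × (53.76 − 9.81) = 3.56 × 43.95 = 156.5 N.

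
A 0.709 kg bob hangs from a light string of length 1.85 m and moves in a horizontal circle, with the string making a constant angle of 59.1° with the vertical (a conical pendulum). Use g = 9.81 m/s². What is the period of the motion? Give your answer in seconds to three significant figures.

r = L sinθ = 1.587 m. From T sinθ = mω²r and T cosθ = mg: tanθ = ω²r/g, so ω² = g tanθ / r = g/(L cosθ).
ω = √(g/(L cosθ)) = √(9.81/(1.85 × 0.5135)) = √10.33 = 3.213 rad/s.
Period = 2π/ω = 1.955 s.

1.96 s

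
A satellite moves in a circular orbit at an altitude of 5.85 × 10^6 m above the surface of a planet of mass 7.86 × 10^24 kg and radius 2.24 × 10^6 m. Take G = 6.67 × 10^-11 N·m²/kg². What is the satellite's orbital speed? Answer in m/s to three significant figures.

8050 m/s

Orbital radius r = R + h = 2.24 × 10^6 + 5.85 × 10^6 = 8.090 × 10^6 m.
Gravity supplies the centripetal force: G M m / r² = m v² / r, so v = √(GM/r).
v = √(6.67 × 10^-11 × 7.86 × 10^24 / 8.090 × 10^6) = √(6.480 × 10^7) = 8050 m/s.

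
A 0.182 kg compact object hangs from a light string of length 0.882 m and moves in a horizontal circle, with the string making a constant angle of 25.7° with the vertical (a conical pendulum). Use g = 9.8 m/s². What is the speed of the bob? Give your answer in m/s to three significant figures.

The radius of the circle is r = L sinθ = 0.882 × sin 25.7° = 0.3825 m.
Horizontally T sinθ = mv²/r and vertically T cosθ = mg, so tanθ = v²/(rg).
v = √(r g tanθ) = √(0.3825 × 9.8 × 0.4813) = √1.804 = 1.343 m/s.

1.34 m/s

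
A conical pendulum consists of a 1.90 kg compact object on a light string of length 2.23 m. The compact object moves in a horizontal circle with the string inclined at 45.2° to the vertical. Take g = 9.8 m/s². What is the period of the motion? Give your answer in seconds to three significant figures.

r = L sinθ = 1.582 m. From T sinθ = mω²r and T cosθ = mg: tanθ = ω²r/g, so ω² = g tanθ / r = g/(L cosθ).
ω = √(g/(L cosθ)) = √(9.8/(2.23 × 0.7046)) = √6.237 = 2.497 rad/s.
Period = 2π/ω = 2.516 s.

2.52 s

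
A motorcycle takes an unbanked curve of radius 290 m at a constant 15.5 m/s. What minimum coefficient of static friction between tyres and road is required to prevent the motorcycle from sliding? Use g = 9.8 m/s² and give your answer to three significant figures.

0.0845

Friction provides the centripetal force: μ_s m g = m v²/r, so μ_s = v²/(g r) = (15.50)²/(9.8 × 290) = 240.2/2842 = 0.08454.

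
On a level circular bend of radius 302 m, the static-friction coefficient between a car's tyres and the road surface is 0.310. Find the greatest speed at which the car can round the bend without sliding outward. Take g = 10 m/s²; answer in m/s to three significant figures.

30.6 m/s

Friction provides the centripetal force on a flat curve. At maximum speed it is at its limiting value: μ_s m g = m v²/r.
Mass cancels: v_max = √(μ_s g r) = √(0.310 × 10.0 × 302) = √936.2 = 30.60 m/s.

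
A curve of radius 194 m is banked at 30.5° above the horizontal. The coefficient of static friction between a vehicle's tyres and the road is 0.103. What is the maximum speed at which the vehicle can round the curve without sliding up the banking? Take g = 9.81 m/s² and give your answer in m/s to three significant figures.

37.4 m/s

At the maximum speed, friction acts down the slope at its limiting value f = μN. Radially (horizontal, toward centre): N sinθ + μN cosθ = mv²/r. Vertically: N cosθ − μN sinθ = mg.
Dividing: v² = r g (sinθ + μcosθ)/(cosθ − μsinθ).
sinθ + μcosθ = 0.5075 + 0.103×0.8616 = 0.5963; cosθ − μsinθ = 0.8616 − 0.103×0.5075 = 0.8094.
v² = 194 × 9.81 × 0.5963/0.8094 = 1402 m²/s², so v = 37.44 m/s.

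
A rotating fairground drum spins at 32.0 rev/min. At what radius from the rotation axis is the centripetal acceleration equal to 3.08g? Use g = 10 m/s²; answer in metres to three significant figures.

ω = 32.0 rev/min × 2π/60 = 3.351 rad/s.
a_c = ω²r = 3.08g ⇒ r = 3.08 × 10.0 / (3.351)² = 30.80/11.23 = 2.743 m.

2.74 m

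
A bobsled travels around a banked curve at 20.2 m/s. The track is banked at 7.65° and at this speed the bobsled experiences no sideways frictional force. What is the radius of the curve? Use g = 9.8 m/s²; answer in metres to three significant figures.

310 m

Frictionless banking: tanθ = v²/(rg), so r = v²/(g tanθ).
r = (20.2)²/(9.8 × tan 7.65°) = 408.0/(9.8 × 0.1343) = 408.0/1.316 = 310.0 m.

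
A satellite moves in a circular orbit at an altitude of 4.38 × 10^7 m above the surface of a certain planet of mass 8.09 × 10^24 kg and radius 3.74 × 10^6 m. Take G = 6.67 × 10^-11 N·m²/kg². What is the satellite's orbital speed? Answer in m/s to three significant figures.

Orbital radius r = R + h = 3.74 × 10^6 + 4.38 × 10^7 = 4.754 × 10^7 m.
Gravity supplies the centripetal force: G M m / r² = m v² / r, so v = √(GM/r).
v = √(6.67 × 10^-11 × 8.09 × 10^24 / 4.754 × 10^7) = √(1.135 × 10^7) = 3369 m/s.

3370 m/s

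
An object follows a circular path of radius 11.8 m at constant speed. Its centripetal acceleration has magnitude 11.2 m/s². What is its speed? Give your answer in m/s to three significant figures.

11.5 m/s

a_c = v²/r ⇒ v = √(a_c · r) = √(11.2 × 11.8) = √132.2 = 11.50 m/s.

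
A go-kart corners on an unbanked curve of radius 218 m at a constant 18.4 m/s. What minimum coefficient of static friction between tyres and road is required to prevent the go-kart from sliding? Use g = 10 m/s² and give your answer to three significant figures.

Friction provides the centripetal force: μ_s m g = m v²/r, so μ_s = v²/(g r) = (18.40)²/(10.0 × 218) = 338.6/2180 = 0.1553.

0.155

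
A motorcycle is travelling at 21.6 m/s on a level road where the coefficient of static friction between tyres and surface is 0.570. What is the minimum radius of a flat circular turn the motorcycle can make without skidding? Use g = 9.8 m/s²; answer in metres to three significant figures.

At the limit, μ_s m g = m v²/r, so r_min = v²/(μ_s g) = (21.6)²/(0.570 × 9.8) = 466.6/5.586 = 83.52 m.

83.5 m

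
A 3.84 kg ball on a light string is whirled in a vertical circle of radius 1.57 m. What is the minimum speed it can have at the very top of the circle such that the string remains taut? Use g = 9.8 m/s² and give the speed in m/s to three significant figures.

At the top, both weight mg and T point toward the centre: T + mg = mv²/r.
At minimum speed T → 0, so mg = mv_min²/r ⇒ v_min = √(g r) = √(9.8 × 1.57) = 3.922 m/s.

3.92 m/s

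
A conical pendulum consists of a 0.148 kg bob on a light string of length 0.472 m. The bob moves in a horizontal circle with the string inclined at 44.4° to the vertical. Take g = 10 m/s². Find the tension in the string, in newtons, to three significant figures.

2.07 N

Vertically the bob has no acceleration, so T cosθ = mg.
T = mg/cosθ = 0.148 × 10.0 / cos 44.4° = 1.480/0.7145 = 2.071 N.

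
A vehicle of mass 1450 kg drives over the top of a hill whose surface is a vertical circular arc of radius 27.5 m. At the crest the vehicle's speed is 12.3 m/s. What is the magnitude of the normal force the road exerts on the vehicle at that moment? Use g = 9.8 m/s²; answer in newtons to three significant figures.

6230 N

At the crest the centripetal acceleration points downward (toward the centre of the arc), so mg − N = mv²/r.
N = m(g − v²/r) = 1450 × (9.8 − (12.3)²/27.5) = 1450 × (9.8 − 5.501) = 1450 × 4.299 = 6233 N.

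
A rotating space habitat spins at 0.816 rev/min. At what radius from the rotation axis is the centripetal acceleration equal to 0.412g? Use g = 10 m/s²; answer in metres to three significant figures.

564 m

ω = 0.816 rev/min × 2π/60 = 0.08545 rad/s.
a_c = ω²r = 0.412g ⇒ r = 0.412 × 10.0 / (0.08545)² = 4.120/0.007302 = 564.2 m.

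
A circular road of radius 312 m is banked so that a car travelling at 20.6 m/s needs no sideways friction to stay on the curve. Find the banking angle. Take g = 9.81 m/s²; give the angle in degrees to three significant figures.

7.89°

For a frictionless banked turn: horizontally N sinθ = mv²/r and vertically N cosθ = mg.
Dividing: tanθ = v²/(r g) = (20.6)²/(312 × 9.81) = 424.4/3061 = 0.1386.
θ = arctan(0.1386) = 7.894°.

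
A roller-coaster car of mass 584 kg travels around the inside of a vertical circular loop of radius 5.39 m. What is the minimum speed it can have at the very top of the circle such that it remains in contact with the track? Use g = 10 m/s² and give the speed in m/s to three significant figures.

At the top, both weight mg and N point toward the centre: N + mg = mv²/r.
At minimum speed N → 0, so mg = mv_min²/r ⇒ v_min = √(g r) = √(10.0 × 5.39) = 7.342 m/s.

7.34 m/s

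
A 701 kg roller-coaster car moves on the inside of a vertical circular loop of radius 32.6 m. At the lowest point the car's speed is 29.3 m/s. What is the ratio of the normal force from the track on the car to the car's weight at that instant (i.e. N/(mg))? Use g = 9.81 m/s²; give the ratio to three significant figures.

3.68

At the bottom, N − mg = mv²/r, so N = m(v²/r + g) and N/(mg) = v²/(rg) + 1 = (29.3)²/(32.6 × 9.81) + 1 = 2.684 + 1 = 3.684.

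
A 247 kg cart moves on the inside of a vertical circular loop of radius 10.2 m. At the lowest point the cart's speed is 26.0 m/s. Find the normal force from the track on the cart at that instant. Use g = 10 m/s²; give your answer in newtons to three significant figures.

18800 N

At the lowest point, N points up (toward the centre) and the weight mg points down (away from the centre), so the net inward force is N − mg = mv²/r.
N = m(v²/r + g) = 247 × ((26.0)²/10.2 + 10.0) = 247 × (66.27 + 10.0) = 247 × 76.27 = 18840 N.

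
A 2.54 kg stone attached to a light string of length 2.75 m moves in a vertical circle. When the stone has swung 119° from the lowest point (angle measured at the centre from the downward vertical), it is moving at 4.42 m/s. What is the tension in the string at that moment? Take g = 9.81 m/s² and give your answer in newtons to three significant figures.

Take the radial direction toward the centre of the circle as positive. The component of the weight along the string toward the centre is −mg cos φ (φ measured from the bottom), so Newton's second law along the string gives T − mg cos φ = m v²/r.
cos 119° = -0.4848, so T = m(v²/r + g cos φ) = 2.54 × ((4.42)²/2.75 + 9.81 × -0.4848) = 2.54 × (7.104 + (-4.756)) = 2.54 × 2.348 = 5.964 N.

5.96 N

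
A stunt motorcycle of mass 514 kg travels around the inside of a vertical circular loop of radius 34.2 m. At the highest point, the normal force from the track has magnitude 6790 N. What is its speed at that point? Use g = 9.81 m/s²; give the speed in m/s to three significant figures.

28.1 m/s

At the top, N + mg = mv²/r, so v = √(r(N/m + g)) = √(34.2 × (6790/514 + 9.81)) = √(34.2 × 23.02) = √787.3 = 28.06 m/s.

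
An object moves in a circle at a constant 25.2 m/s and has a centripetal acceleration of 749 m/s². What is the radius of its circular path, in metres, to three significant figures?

0.848 m

a_c = v²/r ⇒ r = v²/a_c = (25.2)²/749 = 635.0/749 = 0.8479 m.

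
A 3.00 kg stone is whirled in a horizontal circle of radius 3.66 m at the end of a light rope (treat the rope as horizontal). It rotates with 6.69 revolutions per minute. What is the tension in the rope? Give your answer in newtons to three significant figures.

ω = 6.69 rev/min × 2π/60 = 0.7006 rad/s, so v = ωr = 0.7006 × 3.66 = 2.564 m/s.
The tension is the only horizontal force, so it supplies the full centripetal force: T = m v²/r = 3.00 × (2.564)²/3.66 = 3.00 × 6.575/3.66 = 5.389 N.

5.39 N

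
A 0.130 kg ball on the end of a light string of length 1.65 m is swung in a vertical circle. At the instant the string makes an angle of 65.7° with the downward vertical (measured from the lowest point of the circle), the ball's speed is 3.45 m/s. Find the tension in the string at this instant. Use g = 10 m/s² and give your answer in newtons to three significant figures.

Take the radial direction toward the centre of the circle as positive. The component of the weight along the string toward the centre is −mg cos φ (φ measured from the bottom), so Newton's second law along the string gives T − mg cos φ = m v²/r.
cos 65.7° = 0.4115, so T = m(v²/r + g cos φ) = 0.130 × ((3.45)²/1.65 + 10.0 × 0.4115) = 0.130 × (7.214 + (4.115)) = 0.130 × 11.33 = 1.473 N.

1.47 N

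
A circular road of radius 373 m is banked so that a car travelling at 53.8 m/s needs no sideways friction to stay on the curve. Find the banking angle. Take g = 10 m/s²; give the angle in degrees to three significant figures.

For a frictionless banked turn: horizontally N sinθ = mv²/r and vertically N cosθ = mg.
Dividing: tanθ = v²/(r g) = (53.8)²/(373 × 10.0) = 2894/3730 = 0.7760.
θ = arctan(0.7760) = 37.81°.

37.8°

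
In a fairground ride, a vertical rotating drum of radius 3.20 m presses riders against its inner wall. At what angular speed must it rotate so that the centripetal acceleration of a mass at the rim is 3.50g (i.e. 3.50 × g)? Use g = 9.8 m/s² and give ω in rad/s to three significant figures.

3.27 rad/s

Centripetal acceleration a_c = ω²r. Setting ω²r = 3.50g:
ω = √(3.50g / r) = √(3.50 × 9.8 / 3.20) = √10.72 = 3.274 rad/s.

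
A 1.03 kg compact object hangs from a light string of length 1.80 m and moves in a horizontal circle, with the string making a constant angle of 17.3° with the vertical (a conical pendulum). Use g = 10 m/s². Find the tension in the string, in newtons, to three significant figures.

Vertically the bob has no acceleration, so T cosθ = mg.
T = mg/cosθ = 1.03 × 10.0 / cos 17.3° = 10.30/0.9548 = 10.79 N.

10.8 N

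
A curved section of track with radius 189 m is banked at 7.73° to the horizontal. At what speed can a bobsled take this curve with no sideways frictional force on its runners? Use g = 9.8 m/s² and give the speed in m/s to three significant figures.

On a frictionless banked curve, N sinθ = mv²/r and N cosθ = mg, so tanθ = v²/(rg).
v = √(r g tanθ) = √(189 × 9.8 × tan 7.73°) = √(189 × 9.8 × 0.1357) = √251.4 = 15.86 m/s.

15.9 m/s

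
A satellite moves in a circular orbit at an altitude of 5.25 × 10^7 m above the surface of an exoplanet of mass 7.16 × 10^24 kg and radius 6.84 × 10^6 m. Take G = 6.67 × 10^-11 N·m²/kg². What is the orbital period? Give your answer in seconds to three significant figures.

r = R + h = 6.84 × 10^6 + 5.25 × 10^7 = 5.934 × 10^7 m. Gravity provides the centripetal force: G M m / r² = m v² / r ⇒ v = √(GM/r) = 2837 m/s.
T = 2πr/v = 2π × 5.934 × 10^7 / 2837 = 131400 s.

131000 s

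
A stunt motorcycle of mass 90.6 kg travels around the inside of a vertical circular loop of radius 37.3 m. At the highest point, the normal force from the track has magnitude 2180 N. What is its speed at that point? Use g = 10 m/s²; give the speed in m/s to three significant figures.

35.6 m/s

At the top, N + mg = mv²/r, so v = √(r(N/m + g)) = √(37.3 × (2180/90.6 + 10.0)) = √(37.3 × 34.06) = √1271 = 35.64 m/s.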